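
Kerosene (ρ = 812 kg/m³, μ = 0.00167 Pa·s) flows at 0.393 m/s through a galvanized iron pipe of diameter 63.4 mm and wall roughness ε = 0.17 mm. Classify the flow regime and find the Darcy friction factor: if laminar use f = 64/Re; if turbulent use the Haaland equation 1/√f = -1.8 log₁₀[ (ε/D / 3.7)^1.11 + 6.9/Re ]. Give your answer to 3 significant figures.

Re = ρVD/μ = 812·0.393·0.0634/0.00167 = 1.211e+04.
Re > 4000 → turbulent. ε/D = 0.00017/0.0634 = 0.00268; Haaland: 1/√f = -1.8 log₁₀[0.000327 + 0.00057] = 5.485, so f = 0.03324.

f ≈ 0.0332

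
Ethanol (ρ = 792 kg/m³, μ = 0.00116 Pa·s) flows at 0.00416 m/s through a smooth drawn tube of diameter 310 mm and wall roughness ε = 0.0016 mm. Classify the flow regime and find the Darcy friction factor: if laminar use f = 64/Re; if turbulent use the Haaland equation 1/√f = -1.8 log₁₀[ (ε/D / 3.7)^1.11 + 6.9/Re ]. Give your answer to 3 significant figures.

Re = ρVD/μ = 792·0.00416·0.31/0.00116 = 880.5.
Re < 2300 → laminar, so f = 64/Re = 0.07269 (roughness is irrelevant in laminar flow).

f ≈ 0.0727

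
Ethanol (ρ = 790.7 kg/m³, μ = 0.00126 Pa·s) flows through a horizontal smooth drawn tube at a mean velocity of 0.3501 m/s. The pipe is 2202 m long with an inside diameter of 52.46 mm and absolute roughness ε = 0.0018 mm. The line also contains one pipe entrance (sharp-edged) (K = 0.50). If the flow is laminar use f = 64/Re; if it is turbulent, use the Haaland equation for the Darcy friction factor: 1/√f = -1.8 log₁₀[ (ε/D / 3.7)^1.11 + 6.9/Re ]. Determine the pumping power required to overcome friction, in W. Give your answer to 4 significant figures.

Reynolds number Re = ρVD/μ = 790.7 · 0.3501 · 0.05246 / 0.00126 = 1.153e+04.
Re > 4000 → turbulent. Relative roughness ε/D = 1.8e-06/0.05246 = 3.43e-05. Haaland: 1/√f = -1.8 log₁₀[(3.43e-05/3.7)^1.11 + 6.9/1.153e+04] = -1.8 log₁₀[2.59e-06 + 0.000599] = 5.798, so f = 0.02975.
Total minor-loss coefficient ΣK = 1·0.5 = 0.5.
ΔP = [f·L/D + ΣK]·(ρV²/2) = [0.02975·2202/0.05246 + 0.5]·(790.7·0.3501²/2) = [1249 + 0.5]·48.46 = 6.054e+04 Pa.
Q = V·A = 0.3501·0.002161 = 0.0007567 m³/s.
Pumping power P = QΔP = 0.0007567·6.054e+04 = 45.810 W = 45.81 W.

P ≈ 45.81 W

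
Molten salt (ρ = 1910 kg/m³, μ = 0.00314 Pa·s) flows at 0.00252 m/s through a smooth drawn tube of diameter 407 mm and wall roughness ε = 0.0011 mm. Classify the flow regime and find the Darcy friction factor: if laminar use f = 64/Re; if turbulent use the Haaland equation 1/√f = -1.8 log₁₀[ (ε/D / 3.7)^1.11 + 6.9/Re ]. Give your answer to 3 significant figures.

f ≈ 0.103

Re = ρVD/μ = 1910·0.00252·0.407/0.00314 = 623.9.
Re < 2300 → laminar, so f = 64/Re = 0.1026 (roughness is irrelevant in laminar flow).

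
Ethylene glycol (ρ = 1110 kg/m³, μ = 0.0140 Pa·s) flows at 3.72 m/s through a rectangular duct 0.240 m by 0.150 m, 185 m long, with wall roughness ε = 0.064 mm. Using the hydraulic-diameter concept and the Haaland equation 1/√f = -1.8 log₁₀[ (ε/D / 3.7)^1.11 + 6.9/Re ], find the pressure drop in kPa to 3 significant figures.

ΔP ≈ 165 kPa

Hydraulic diameter D_h = 4A/P = 4·(0.24·0.15)/(2·(0.24+0.15)) = 0.144/0.78 = 0.1846 m.
Re = ρVD_h/μ = 1110·3.72·0.1846/0.014 = 5.445e+04.
ε/D_h = 6.4e-05/0.1846 = 0.000347; Haaland gives 1/√f = -1.8 log₁₀[3.38e-05+0.000127] = 6.83, so f = 0.02144.
ΔP = f(L/D_h)(ρV²/2) = 0.02144·185/0.1846·7680 = 1.65e+05 Pa.
ΔP = 165 kPa.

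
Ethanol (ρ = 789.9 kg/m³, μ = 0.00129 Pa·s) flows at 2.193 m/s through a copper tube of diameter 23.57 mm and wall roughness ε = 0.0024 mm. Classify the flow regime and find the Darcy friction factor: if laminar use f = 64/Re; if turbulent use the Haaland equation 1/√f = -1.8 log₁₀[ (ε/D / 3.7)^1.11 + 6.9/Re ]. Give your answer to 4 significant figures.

f ≈ 0.02324

Re = ρVD/μ = 789.9·2.193·0.02357/0.00129 = 3.165e+04.
Re > 4000 → turbulent. ε/D = 2.4e-06/0.02357 = 0.000102; Haaland: 1/√f = -1.8 log₁₀[8.67e-06 + 0.000218] = 6.56, so f = 0.02324.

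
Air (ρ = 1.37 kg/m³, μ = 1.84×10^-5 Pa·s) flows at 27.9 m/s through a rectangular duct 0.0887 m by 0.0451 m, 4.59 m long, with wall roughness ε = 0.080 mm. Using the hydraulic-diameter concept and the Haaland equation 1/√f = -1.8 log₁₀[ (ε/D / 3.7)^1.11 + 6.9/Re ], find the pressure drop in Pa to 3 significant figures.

ΔP ≈ 931 Pa

Hydraulic diameter D_h = 4A/P = 4·(0.0887·0.0451)/(2·(0.0887+0.0451)) = 0.016/0.2676 = 0.0598 m.
Re = ρVD_h/μ = 1.37·27.9·0.0598/1.84e-05 = 1.242e+05.
ε/D_h = 8e-05/0.0598 = 0.00134; Haaland gives 1/√f = -1.8 log₁₀[0.000151+5.55e-05] = 6.632, so f = 0.02274.
ΔP = f(L/D_h)(ρV²/2) = 0.02274·4.59/0.0598·533.2 = 930.5 Pa.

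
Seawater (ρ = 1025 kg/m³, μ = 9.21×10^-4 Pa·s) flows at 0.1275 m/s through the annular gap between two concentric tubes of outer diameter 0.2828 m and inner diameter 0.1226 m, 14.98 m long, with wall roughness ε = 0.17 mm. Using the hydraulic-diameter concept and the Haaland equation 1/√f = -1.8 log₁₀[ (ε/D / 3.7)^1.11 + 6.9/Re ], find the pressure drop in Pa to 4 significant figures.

ΔP ≈ 21.09 Pa

Hydraulic diameter D_h = 4A/P = D_o - D_i = 0.2828 - 0.1226 = 0.1602 m.
Re = ρVD_h/μ = 1025·0.1275·0.1602/0.000921 = 2.273e+04.
ε/D_h = 0.00017/0.1602 = 0.00106; Haaland gives 1/√f = -1.8 log₁₀[0.000117+0.000304] = 6.077, so f = 0.02708.
ΔP = f(L/D_h)(ρV²/2) = 0.02708·14.98/0.1602·8.331 = 21.09 Pa.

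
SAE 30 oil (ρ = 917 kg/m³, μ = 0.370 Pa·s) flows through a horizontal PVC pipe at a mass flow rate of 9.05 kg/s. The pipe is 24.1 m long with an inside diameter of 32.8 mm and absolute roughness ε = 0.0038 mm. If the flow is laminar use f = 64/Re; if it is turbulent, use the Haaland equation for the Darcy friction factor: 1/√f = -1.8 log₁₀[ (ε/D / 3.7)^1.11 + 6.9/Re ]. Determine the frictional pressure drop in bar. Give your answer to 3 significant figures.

A = πD²/4 = π(0.0328)²/4 = 0.000845 m²; mean velocity V = ṁ/(ρA) = 9.05/(917 · 0.000845) = 11.68 m/s.
Reynolds number Re = ρVD/μ = 917 · 11.68 · 0.0328 / 0.37 = 949.5.
Re < 2300 → laminar flow, so f = 64/Re = 64/949.5 = 0.06741 (the turbulent correlation is not needed).
Darcy-Weisbach: ΔP = f(L/D)(ρV²/2) = 0.06741·(24.1/0.0328)·(917·11.68²/2) = 0.06741·734.8·6.255e+04 = 3.098e+06 Pa.
ΔP = 3.098e+06 Pa = 31.0 bar.

ΔP ≈ 31.0 bar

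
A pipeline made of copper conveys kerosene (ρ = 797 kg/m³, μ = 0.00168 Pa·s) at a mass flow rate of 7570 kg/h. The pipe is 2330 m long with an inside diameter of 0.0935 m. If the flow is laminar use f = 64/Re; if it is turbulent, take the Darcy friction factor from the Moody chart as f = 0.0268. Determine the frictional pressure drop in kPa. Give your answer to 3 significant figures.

ṁ = 7570 kg/h = 7570/3600 = 2.103 kg/s.
A = πD²/4 = π(0.0935)²/4 = 0.006866 m²; mean velocity V = ṁ/(ρA) = 2.103/(797 · 0.006866) = 0.3843 m/s.
Reynolds number Re = ρVD/μ = 797 · 0.3843 · 0.0935 / 0.00168 = 1.704e+04.
Re > 4000 → turbulent; use the Moody-chart value f = 0.0268.
Darcy-Weisbach: ΔP = f(L/D)(ρV²/2) = 0.0268·(2330/0.0935)·(797·0.3843²/2) = 0.0268·2.492e+04·58.84 = 3.93e+04 Pa.
ΔP = 3.93e+04 Pa = 39.3 kPa.

ΔP ≈ 39.3 kPa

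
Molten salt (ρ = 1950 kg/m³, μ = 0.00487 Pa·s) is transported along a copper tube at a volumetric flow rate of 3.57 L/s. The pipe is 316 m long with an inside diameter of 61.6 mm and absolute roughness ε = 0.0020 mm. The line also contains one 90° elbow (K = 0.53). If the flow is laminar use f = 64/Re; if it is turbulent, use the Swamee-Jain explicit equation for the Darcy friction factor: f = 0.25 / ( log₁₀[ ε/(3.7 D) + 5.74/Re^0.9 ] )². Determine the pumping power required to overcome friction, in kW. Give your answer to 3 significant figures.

P ≈ 0.606 kW

Q = 3.57 L/s = 3.57/1000 = 0.00357 m³/s.
Cross-sectional area A = πD²/4 = π(0.0616)²/4 = 0.00298 m²; mean velocity V = Q/A = 0.00357/0.00298 = 1.198 m/s.
Reynolds number Re = ρVD/μ = 1950 · 1.198 · 0.0616 / 0.00487 = 2.955e+04.
Re > 4000 → turbulent. Relative roughness ε/D = 2e-06/0.0616 = 3.25e-05. Swamee-Jain: f = 0.25/(log₁₀[3.25e-05/3.7 + 5.74/2.955e+04^0.9])² = 0.25/(log₁₀[8.78e-06 + 0.000544])² = 0.25/(-3.258)² = 0.02356.
Total minor-loss coefficient ΣK = 1·0.53 = 0.53.
ΔP = [f·L/D + ΣK]·(ρV²/2) = [0.02356·316/0.0616 + 0.53]·(1950·1.198²/2) = [120.9 + 0.53]·1399 = 1.698e+05 Pa.
Pumping power P = QΔP = 0.00357·1.698e+05 = 606.3 W = 0.606 kW.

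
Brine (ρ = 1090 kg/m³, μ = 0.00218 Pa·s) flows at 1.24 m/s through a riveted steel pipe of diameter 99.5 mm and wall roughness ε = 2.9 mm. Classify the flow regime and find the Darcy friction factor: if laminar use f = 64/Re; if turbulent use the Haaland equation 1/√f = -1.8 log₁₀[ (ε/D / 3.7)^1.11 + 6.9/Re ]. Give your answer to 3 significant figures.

f ≈ 0.0571

Re = ρVD/μ = 1090·1.24·0.0995/0.00218 = 6.169e+04.
Re > 4000 → turbulent. ε/D = 0.0029/0.0995 = 0.0291; Haaland: 1/√f = -1.8 log₁₀[0.00462 + 0.000112] = 4.184, so f = 0.05711.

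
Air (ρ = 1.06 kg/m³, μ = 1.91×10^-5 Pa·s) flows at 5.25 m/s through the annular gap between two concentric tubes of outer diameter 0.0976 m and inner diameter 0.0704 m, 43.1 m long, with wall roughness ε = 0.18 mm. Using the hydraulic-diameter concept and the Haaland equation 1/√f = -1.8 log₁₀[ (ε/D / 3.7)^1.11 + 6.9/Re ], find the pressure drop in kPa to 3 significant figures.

Hydraulic diameter D_h = 4A/P = D_o - D_i = 0.0976 - 0.0704 = 0.0272 m.
Re = ρVD_h/μ = 1.06·5.25·0.0272/1.91e-05 = 7925.
ε/D_h = 0.00018/0.0272 = 0.00662; Haaland gives 1/√f = -1.8 log₁₀[0.000892+0.000871] = 4.957, so f = 0.0407.
ΔP = f(L/D_h)(ρV²/2) = 0.0407·43.1/0.0272·14.61 = 942 Pa.
ΔP = 0.942 kPa.

ΔP ≈ 0.942 kPa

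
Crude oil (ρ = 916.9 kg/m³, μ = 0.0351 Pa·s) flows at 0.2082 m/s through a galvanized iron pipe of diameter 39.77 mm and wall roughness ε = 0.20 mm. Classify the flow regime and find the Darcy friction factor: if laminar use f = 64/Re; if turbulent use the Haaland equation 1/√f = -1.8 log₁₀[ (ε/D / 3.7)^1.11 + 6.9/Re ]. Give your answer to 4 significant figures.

Re = ρVD/μ = 916.9·0.2082·0.03977/0.0351 = 216.3.
Re < 2300 → laminar, so f = 64/Re = 0.2959 (roughness is irrelevant in laminar flow).

f ≈ 0.2959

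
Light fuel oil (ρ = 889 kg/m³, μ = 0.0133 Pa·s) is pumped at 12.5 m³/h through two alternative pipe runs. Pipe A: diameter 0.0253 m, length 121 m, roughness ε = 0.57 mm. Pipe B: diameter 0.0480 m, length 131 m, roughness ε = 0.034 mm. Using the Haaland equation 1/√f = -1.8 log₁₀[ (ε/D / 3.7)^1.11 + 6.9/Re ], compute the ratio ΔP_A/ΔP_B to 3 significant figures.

Pipe A: V = Q/A = 0.003472/0.0005027 = 6.907 m/s; Re = 1.168e+04; ε/D = 0.0225; Haaland → f = 0.05399; ΔP_A = f(L/D)(ρV²/2) = 5.475e+06 Pa.
Pipe B: V = Q/A = 0.003472/0.00181 = 1.919 m/s; Re = 6156; ε/D = 0.000708; Haaland → f = 0.03614; ΔP_B = f(L/D)(ρV²/2) = 1.614e+05 Pa.
ΔP_A/ΔP_B = 5.475e+06/1.614e+05 = 33.9.

ΔP_A/ΔP_B ≈ 33.9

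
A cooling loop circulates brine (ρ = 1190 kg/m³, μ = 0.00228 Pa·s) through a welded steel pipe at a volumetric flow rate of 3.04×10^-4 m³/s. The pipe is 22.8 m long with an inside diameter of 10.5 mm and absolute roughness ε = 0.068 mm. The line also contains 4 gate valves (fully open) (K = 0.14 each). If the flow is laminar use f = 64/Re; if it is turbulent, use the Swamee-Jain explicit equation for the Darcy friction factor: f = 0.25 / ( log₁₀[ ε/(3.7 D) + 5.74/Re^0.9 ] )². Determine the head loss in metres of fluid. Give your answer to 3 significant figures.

Cross-sectional area A = πD²/4 = π(0.0105)²/4 = 8.659e-05 m²; mean velocity V = Q/A = 0.000304/8.659e-05 = 3.511 m/s.
Reynolds number Re = ρVD/μ = 1190 · 3.511 · 0.0105 / 0.00228 = 1.924e+04.
Re > 4000 → turbulent. Relative roughness ε/D = 6.8e-05/0.0105 = 0.00648. Swamee-Jain: f = 0.25/(log₁₀[0.00648/3.7 + 5.74/1.924e+04^0.9])² = 0.25/(log₁₀[0.00175 + 0.0008])² = 0.25/(-2.593)² = 0.03717.
Total minor-loss coefficient ΣK = 4·0.14 = 0.56.
ΔP = [f·L/D + ΣK]·(ρV²/2) = [0.03717·22.8/0.0105 + 0.56]·(1190·3.511²/2) = [80.71 + 0.56]·7334 = 5.96e+05 Pa.
Head loss h_f = ΔP/(ρg) = 5.96e+05/(1190·9.81) = 51.1 m.

h_f ≈ 51.1 m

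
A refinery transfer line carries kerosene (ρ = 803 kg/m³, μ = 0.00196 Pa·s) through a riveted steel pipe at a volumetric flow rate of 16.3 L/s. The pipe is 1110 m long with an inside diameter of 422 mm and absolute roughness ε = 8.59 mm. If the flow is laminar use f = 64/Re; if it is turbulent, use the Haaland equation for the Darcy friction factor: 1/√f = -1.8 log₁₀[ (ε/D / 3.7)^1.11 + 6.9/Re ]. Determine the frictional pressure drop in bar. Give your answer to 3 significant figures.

Q = 16.3 L/s = 16.3/1000 = 0.0163 m³/s.
Cross-sectional area A = πD²/4 = π(0.422)²/4 = 0.1399 m²; mean velocity V = Q/A = 0.0163/0.1399 = 0.1165 m/s.
Reynolds number Re = ρVD/μ = 803 · 0.1165 · 0.422 / 0.00196 = 2.015e+04.
Re > 4000 → turbulent. Relative roughness ε/D = 0.00859/0.422 = 0.0204. Haaland: 1/√f = -1.8 log₁₀[(0.0204/3.7)^1.11 + 6.9/2.015e+04] = -1.8 log₁₀[0.0031 + 0.000342] = 4.433, so f = 0.05089.
Darcy-Weisbach: ΔP = f(L/D)(ρV²/2) = 0.05089·(1110/0.422)·(803·0.1165²/2) = 0.05089·2630·5.453 = 730 Pa.
ΔP = 730 Pa = 0.00730 bar.

ΔP ≈ 0.00730 bar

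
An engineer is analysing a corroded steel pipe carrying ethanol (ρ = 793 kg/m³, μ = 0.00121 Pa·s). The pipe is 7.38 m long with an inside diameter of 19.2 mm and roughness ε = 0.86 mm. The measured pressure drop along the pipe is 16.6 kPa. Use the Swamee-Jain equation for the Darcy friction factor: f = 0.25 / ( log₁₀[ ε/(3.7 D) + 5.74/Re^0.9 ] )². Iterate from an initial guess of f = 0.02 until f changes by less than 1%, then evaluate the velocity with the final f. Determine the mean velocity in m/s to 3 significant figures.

Rearranging Darcy-Weisbach: V = √(2·ΔP·D/(f·L·ρ)). With ε/D = 0.00086/0.0192 = 0.0448, iterate starting from f = 0.02:
  f = 0.02 → V = √(2·1.66e+04·0.0192/(0.02·7.38·793)) = 2.334 m/s; Re = ρVD/μ = 2.936e+04; f → 0.06941
  f = 0.06941 → V = 1.253 m/s; Re = 1.576e+04; f → 0.07044
  f = 0.07044 → V = 1.244 m/s; Re = 1.565e+04; f → 0.07045
Converged (Δf/f < 1%). With the final f = 0.07045: V = √(2·1.66e+04·0.0192/(0.07045·7.38·793)) = 1.243 m/s.

V ≈ 1.24 m/s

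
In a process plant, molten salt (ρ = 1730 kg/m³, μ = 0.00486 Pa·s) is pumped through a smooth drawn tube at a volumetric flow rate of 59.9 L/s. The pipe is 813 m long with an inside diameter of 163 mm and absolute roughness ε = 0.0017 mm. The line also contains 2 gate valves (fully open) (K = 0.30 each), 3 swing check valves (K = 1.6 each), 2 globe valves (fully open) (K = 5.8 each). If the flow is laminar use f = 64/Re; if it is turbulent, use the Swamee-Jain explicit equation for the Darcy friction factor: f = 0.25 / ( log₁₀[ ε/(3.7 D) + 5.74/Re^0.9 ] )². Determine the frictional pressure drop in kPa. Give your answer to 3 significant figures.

Q = 59.9 L/s = 59.9/1000 = 0.0599 m³/s.
Cross-sectional area A = πD²/4 = π(0.163)²/4 = 0.02087 m²; mean velocity V = Q/A = 0.0599/0.02087 = 2.871 m/s.
Reynolds number Re = ρVD/μ = 1730 · 2.871 · 0.163 / 0.00486 = 1.666e+05.
Re > 4000 → turbulent. Relative roughness ε/D = 1.7e-06/0.163 = 1.04e-05. Swamee-Jain: f = 0.25/(log₁₀[1.04e-05/3.7 + 5.74/1.666e+05^0.9])² = 0.25/(log₁₀[2.82e-06 + 0.000115])² = 0.25/(-3.93)² = 0.01619.
Total minor-loss coefficient ΣK = 2·0.3 + 3·1.6 + 2·5.8 = 17.
ΔP = [f·L/D + ΣK]·(ρV²/2) = [0.01619·813/0.163 + 17]·(1730·2.871²/2) = [80.74 + 17]·7128 = 6.966e+05 Pa.
ΔP = 6.966e+05 Pa = 697 kPa.

ΔP ≈ 697 kPa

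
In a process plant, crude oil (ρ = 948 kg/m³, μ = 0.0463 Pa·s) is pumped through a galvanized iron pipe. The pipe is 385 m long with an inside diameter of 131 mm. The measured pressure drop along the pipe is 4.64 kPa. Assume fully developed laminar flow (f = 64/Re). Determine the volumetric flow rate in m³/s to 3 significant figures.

For laminar flow, f = 64/Re with Re = ρVD/μ, so Darcy-Weisbach reduces to ΔP = 32μLV/D². Solving for V: V = ΔP·D²/(32μL) = 4640·(0.131)²/(32·0.0463·385) = 0.1396 m/s.
Check: Re = ρVD/μ = 948·0.1396·0.131/0.0463 = 374.4 < 2300, so the laminar assumption holds.
Q = V·A = 0.1396·(π/4·0.131²) = 0.001881 m³/s = 0.00188 m³/s.

Q ≈ 0.00188 m³/s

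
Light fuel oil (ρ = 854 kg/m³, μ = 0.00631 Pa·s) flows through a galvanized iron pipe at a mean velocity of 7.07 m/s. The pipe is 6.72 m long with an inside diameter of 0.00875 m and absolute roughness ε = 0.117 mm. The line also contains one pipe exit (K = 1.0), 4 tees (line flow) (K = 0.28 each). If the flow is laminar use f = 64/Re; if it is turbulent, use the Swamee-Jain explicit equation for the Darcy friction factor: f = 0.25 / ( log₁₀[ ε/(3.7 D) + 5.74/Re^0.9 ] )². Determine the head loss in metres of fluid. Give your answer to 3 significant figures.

Reynolds number Re = ρVD/μ = 854 · 7.07 · 0.00875 / 0.00631 = 8373.
Re > 4000 → turbulent. Relative roughness ε/D = 0.000117/0.00875 = 0.0134. Swamee-Jain: f = 0.25/(log₁₀[0.0134/3.7 + 5.74/8373^0.9])² = 0.25/(log₁₀[0.00361 + 0.00169])² = 0.25/(-2.275)² = 0.04829.
Total minor-loss coefficient ΣK = 1·1 + 4·0.28 = 2.12.
ΔP = [f·L/D + ΣK]·(ρV²/2) = [0.04829·6.72/0.00875 + 2.12]·(854·7.07²/2) = [37.09 + 2.12]·2.134e+04 = 8.368e+05 Pa.
Head loss h_f = ΔP/(ρg) = 8.368e+05/(854·9.81) = 99.9 m.

h_f ≈ 99.9 m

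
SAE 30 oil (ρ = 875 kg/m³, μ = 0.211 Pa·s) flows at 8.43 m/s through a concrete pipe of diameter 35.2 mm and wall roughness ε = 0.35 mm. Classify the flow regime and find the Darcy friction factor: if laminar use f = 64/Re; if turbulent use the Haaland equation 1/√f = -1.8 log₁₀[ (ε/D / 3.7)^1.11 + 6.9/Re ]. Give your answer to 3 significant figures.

f ≈ 0.0520

Re = ρVD/μ = 875·8.43·0.0352/0.211 = 1231.
Re < 2300 → laminar, so f = 64/Re = 0.05201 (roughness is irrelevant in laminar flow).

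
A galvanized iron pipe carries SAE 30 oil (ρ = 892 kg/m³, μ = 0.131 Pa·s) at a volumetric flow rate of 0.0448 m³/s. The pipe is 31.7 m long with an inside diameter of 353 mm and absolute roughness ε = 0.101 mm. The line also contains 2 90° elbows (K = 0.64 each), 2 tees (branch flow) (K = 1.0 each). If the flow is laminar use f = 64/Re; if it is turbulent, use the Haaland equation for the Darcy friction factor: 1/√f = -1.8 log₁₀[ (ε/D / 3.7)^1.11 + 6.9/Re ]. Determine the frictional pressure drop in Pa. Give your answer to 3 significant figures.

ΔP ≈ 795 Pa

Cross-sectional area A = πD²/4 = π(0.353)²/4 = 0.09787 m²; mean velocity V = Q/A = 0.0448/0.09787 = 0.4578 m/s.
Reynolds number Re = ρVD/μ = 892 · 0.4578 · 0.353 / 0.131 = 1100.
Re < 2300 → laminar flow, so f = 64/Re = 64/1100 = 0.05817 (the turbulent correlation is not needed).
Total minor-loss coefficient ΣK = 2·0.64 + 2·1 = 3.28.
ΔP = [f·L/D + ΣK]·(ρV²/2) = [0.05817·31.7/0.353 + 3.28]·(892·0.4578²/2) = [5.223 + 3.28]·93.46 = 794.7 Pa.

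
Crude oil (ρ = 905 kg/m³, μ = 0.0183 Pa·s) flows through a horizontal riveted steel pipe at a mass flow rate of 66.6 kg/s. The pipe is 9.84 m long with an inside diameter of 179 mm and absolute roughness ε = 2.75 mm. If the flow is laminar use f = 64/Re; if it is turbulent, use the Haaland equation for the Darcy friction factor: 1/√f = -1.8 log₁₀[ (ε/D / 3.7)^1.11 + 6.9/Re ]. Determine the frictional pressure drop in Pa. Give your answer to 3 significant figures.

A = πD²/4 = π(0.179)²/4 = 0.02516 m²; mean velocity V = ṁ/(ρA) = 66.6/(905 · 0.02516) = 2.924 m/s.
Reynolds number Re = ρVD/μ = 905 · 2.924 · 0.179 / 0.0183 = 2.589e+04.
Re > 4000 → turbulent. Relative roughness ε/D = 0.00275/0.179 = 0.0154. Haaland: 1/√f = -1.8 log₁₀[(0.0154/3.7)^1.11 + 6.9/2.589e+04] = -1.8 log₁₀[0.00227 + 0.000267] = 4.672, so f = 0.04581.
Darcy-Weisbach: ΔP = f(L/D)(ρV²/2) = 0.04581·(9.84/0.179)·(905·2.924²/2) = 0.04581·54.97·3870 = 9746 Pa.

ΔP ≈ 9750 Pa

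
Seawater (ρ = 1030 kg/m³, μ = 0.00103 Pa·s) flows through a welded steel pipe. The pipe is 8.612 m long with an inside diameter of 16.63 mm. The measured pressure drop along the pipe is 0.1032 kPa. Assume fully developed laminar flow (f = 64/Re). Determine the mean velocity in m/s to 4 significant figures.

For laminar flow, f = 64/Re with Re = ρVD/μ, so Darcy-Weisbach reduces to ΔP = 32μLV/D². Solving for V: V = ΔP·D²/(32μL) = 103.2·(0.01663)²/(32·0.00103·8.612) = 0.1005 m/s.
Check: Re = ρVD/μ = 1030·0.1005·0.01663/0.00103 = 1672 < 2300, so the laminar assumption holds.

V ≈ 0.1005 m/s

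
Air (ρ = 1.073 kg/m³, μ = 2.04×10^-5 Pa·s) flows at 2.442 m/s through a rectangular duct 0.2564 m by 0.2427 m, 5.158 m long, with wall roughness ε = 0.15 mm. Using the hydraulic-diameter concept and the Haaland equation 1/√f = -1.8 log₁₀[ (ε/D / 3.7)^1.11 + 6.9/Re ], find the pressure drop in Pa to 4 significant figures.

Hydraulic diameter D_h = 4A/P = 4·(0.2564·0.2427)/(2·(0.2564+0.2427)) = 0.2489/0.9982 = 0.2494 m.
Re = ρVD_h/μ = 1.073·2.442·0.2494/2.04e-05 = 3.203e+04.
ε/D_h = 0.00015/0.2494 = 0.000602; Haaland gives 1/√f = -1.8 log₁₀[6.23e-05+0.000215] = 6.402, so f = 0.0244.
ΔP = f(L/D_h)(ρV²/2) = 0.0244·5.158/0.2494·3.199 = 1.615 Pa.

ΔP ≈ 1.615 Pa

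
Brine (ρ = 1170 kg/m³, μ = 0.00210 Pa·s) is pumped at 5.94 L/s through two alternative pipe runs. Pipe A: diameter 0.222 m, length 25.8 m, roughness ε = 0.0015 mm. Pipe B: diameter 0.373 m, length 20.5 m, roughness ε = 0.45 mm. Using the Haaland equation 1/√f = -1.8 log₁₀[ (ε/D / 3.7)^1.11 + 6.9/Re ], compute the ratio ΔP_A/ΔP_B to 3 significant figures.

ΔP_A/ΔP_B ≈ 13.9

Pipe A: V = Q/A = 0.00594/0.03871 = 0.1535 m/s; Re = 1.898e+04; ε/D = 6.76e-06; Haaland → f = 0.0261; ΔP_A = f(L/D)(ρV²/2) = 41.78 Pa.
Pipe B: V = Q/A = 0.00594/0.1093 = 0.05436 m/s; Re = 1.13e+04; ε/D = 0.00121; Haaland → f = 0.03155; ΔP_B = f(L/D)(ρV²/2) = 2.998 Pa.
ΔP_A/ΔP_B = 41.78/2.998 = 13.9.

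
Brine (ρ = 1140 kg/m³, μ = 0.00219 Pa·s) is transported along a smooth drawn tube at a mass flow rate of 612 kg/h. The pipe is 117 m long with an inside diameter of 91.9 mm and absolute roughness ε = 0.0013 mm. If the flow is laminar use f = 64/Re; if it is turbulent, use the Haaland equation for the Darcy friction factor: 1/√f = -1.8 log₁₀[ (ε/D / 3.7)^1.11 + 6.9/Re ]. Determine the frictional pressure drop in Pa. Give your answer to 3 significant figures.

ṁ = 612 kg/h = 612/3600 = 0.17 kg/s.
A = πD²/4 = π(0.0919)²/4 = 0.006633 m²; mean velocity V = ṁ/(ρA) = 0.17/(1140 · 0.006633) = 0.02248 m/s.
Reynolds number Re = ρVD/μ = 1140 · 0.02248 · 0.0919 / 0.00219 = 1075.
Re < 2300 → laminar flow, so f = 64/Re = 64/1075 = 0.05951 (the turbulent correlation is not needed).
Darcy-Weisbach: ΔP = f(L/D)(ρV²/2) = 0.05951·(117/0.0919)·(1140·0.02248²/2) = 0.05951·1273·0.2881 = 21.83 Pa.

ΔP ≈ 21.8 Pa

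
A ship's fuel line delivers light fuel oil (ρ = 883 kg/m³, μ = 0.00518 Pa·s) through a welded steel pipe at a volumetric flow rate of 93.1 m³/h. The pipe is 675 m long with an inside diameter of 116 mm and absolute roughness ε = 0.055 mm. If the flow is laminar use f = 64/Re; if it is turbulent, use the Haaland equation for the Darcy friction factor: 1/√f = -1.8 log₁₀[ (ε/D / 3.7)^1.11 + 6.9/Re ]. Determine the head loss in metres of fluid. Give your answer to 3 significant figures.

Q = 93.1 m³/h = 93.1/3600 = 0.02586 m³/s.
Cross-sectional area A = πD²/4 = π(0.116)²/4 = 0.01057 m²; mean velocity V = Q/A = 0.02586/0.01057 = 2.447 m/s.
Reynolds number Re = ρVD/μ = 883 · 2.447 · 0.116 / 0.00518 = 4.839e+04.
Re > 4000 → turbulent. Relative roughness ε/D = 5.5e-05/0.116 = 0.000474. Haaland: 1/√f = -1.8 log₁₀[(0.000474/3.7)^1.11 + 6.9/4.839e+04] = -1.8 log₁₀[4.78e-05 + 0.000143] = 6.697, so f = 0.0223.
Darcy-Weisbach: ΔP = f(L/D)(ρV²/2) = 0.0223·(675/0.116)·(883·2.447²/2) = 0.0223·5819·2644 = 3.431e+05 Pa.
Head loss h_f = ΔP/(ρg) = 3.431e+05/(883·9.81) = 39.6 m.

h_f ≈ 39.6 m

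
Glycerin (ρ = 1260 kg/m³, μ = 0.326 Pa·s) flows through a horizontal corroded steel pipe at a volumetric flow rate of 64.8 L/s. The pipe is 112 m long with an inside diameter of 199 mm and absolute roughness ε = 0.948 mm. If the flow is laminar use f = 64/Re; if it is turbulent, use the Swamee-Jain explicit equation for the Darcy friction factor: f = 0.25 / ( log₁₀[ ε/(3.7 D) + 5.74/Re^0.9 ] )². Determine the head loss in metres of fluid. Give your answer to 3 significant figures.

h_f ≈ 4.97 m

Q = 64.8 L/s = 64.8/1000 = 0.0648 m³/s.
Cross-sectional area A = πD²/4 = π(0.199)²/4 = 0.0311 m²; mean velocity V = Q/A = 0.0648/0.0311 = 2.083 m/s.
Reynolds number Re = ρVD/μ = 1260 · 2.083 · 0.199 / 0.326 = 1602.
Re < 2300 → laminar flow, so f = 64/Re = 64/1602 = 0.03994 (the turbulent correlation is not needed).
Darcy-Weisbach: ΔP = f(L/D)(ρV²/2) = 0.03994·(112/0.199)·(1260·2.083²/2) = 0.03994·562.8·2735 = 6.147e+04 Pa.
Head loss h_f = ΔP/(ρg) = 6.147e+04/(1260·9.81) = 4.97 m.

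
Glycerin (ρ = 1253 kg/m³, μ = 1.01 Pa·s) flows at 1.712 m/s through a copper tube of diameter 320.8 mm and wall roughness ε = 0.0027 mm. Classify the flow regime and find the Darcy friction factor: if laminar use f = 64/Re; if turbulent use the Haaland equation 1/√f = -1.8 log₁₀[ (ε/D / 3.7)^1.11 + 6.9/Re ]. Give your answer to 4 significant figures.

Re = ρVD/μ = 1253·1.712·0.3208/1.01 = 681.3.
Re < 2300 → laminar, so f = 64/Re = 0.09393 (roughness is irrelevant in laminar flow).

f ≈ 0.09393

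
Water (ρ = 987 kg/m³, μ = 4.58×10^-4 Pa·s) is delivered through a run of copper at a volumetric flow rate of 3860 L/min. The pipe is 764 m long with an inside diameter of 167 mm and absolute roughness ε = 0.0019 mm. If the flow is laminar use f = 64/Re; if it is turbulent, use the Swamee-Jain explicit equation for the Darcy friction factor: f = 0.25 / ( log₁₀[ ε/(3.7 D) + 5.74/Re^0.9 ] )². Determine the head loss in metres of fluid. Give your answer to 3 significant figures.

h_f ≈ 23.7 m

Q = 3860 L/min = 3860/60000 = 0.06433 m³/s.
Cross-sectional area A = πD²/4 = π(0.167)²/4 = 0.0219 m²; mean velocity V = Q/A = 0.06433/0.0219 = 2.937 m/s.
Reynolds number Re = ρVD/μ = 987 · 2.937 · 0.167 / 0.000458 = 1.057e+06.
Re > 4000 → turbulent. Relative roughness ε/D = 1.9e-06/0.167 = 1.14e-05. Swamee-Jain: f = 0.25/(log₁₀[1.14e-05/3.7 + 5.74/1.057e+06^0.9])² = 0.25/(log₁₀[3.07e-06 + 2.17e-05])² = 0.25/(-4.605)² = 0.01179.
Darcy-Weisbach: ΔP = f(L/D)(ρV²/2) = 0.01179·(764/0.167)·(987·2.937²/2) = 0.01179·4575·4257 = 2.296e+05 Pa.
Head loss h_f = ΔP/(ρg) = 2.296e+05/(987·9.81) = 23.7 m.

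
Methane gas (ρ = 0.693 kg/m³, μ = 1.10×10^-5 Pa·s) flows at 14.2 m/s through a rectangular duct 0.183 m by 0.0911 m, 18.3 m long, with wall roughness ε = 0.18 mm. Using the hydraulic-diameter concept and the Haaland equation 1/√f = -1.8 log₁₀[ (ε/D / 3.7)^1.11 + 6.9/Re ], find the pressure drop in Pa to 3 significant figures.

Hydraulic diameter D_h = 4A/P = 4·(0.183·0.0911)/(2·(0.183+0.0911)) = 0.06669/0.5482 = 0.1216 m.
Re = ρVD_h/μ = 0.693·14.2·0.1216/1.1e-05 = 1.088e+05.
ε/D_h = 0.00018/0.1216 = 0.00148; Haaland gives 1/√f = -1.8 log₁₀[0.000169+6.34e-05] = 6.54, so f = 0.02338.
ΔP = f(L/D_h)(ρV²/2) = 0.02338·18.3/0.1216·69.87 = 245.7 Pa.

ΔP ≈ 246 Pa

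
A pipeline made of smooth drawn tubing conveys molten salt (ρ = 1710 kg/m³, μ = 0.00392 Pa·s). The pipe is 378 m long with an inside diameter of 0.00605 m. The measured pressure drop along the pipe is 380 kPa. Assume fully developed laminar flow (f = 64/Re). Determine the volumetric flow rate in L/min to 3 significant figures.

Q ≈ 0.506 L/min

For laminar flow, f = 64/Re with Re = ρVD/μ, so Darcy-Weisbach reduces to ΔP = 32μLV/D². Solving for V: V = ΔP·D²/(32μL) = 3.8e+05·(0.00605)²/(32·0.00392·378) = 0.2933 m/s.
Check: Re = ρVD/μ = 1710·0.2933·0.00605/0.00392 = 774.2 < 2300, so the laminar assumption holds.
Q = V·A = 0.2933·(π/4·0.00605²) = 8.433e-06 m³/s = 0.506 L/min.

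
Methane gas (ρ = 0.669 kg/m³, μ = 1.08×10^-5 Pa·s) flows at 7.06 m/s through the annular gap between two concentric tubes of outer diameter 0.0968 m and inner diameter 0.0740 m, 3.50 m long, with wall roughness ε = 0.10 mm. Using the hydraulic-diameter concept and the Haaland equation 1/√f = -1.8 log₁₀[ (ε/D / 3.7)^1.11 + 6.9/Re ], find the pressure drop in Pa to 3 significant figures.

ΔP ≈ 93.9 Pa

Hydraulic diameter D_h = 4A/P = D_o - D_i = 0.0968 - 0.074 = 0.0228 m.
Re = ρVD_h/μ = 0.669·7.06·0.0228/1.08e-05 = 9971.
ε/D_h = 0.0001/0.0228 = 0.00439; Haaland gives 1/√f = -1.8 log₁₀[0.000565+0.000692] = 5.221, so f = 0.03668.
ΔP = f(L/D_h)(ρV²/2) = 0.03668·3.5/0.0228·16.67 = 93.88 Pa.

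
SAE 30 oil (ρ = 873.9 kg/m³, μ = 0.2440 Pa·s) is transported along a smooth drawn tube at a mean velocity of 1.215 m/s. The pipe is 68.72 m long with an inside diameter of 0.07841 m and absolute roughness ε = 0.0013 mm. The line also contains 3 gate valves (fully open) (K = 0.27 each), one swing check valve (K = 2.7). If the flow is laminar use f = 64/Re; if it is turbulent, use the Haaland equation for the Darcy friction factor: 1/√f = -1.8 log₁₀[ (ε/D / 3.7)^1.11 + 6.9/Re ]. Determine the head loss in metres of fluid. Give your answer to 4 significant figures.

Reynolds number Re = ρVD/μ = 873.9 · 1.215 · 0.07841 / 0.244 = 341.2.
Re < 2300 → laminar flow, so f = 64/Re = 64/341.2 = 0.1876 (the turbulent correlation is not needed).
Total minor-loss coefficient ΣK = 3·0.27 + 1·2.7 = 3.51.
ΔP = [f·L/D + ΣK]·(ρV²/2) = [0.1876·68.72/0.07841 + 3.51]·(873.9·1.215²/2) = [164.4 + 3.51]·645 = 1.083e+05 Pa.
Head loss h_f = ΔP/(ρg) = 1.083e+05/(873.9·9.81) = 12.63 m.

h_f ≈ 12.63 m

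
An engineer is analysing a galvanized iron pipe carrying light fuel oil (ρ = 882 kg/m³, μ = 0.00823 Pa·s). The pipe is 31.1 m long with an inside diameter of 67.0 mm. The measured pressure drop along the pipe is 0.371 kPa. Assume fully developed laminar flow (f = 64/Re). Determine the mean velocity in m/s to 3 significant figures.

For laminar flow, f = 64/Re with Re = ρVD/μ, so Darcy-Weisbach reduces to ΔP = 32μLV/D². Solving for V: V = ΔP·D²/(32μL) = 371·(0.067)²/(32·0.00823·31.1) = 0.2033 m/s.
Check: Re = ρVD/μ = 882·0.2033·0.067/0.00823 = 1460 < 2300, so the laminar assumption holds.

V ≈ 0.203 m/s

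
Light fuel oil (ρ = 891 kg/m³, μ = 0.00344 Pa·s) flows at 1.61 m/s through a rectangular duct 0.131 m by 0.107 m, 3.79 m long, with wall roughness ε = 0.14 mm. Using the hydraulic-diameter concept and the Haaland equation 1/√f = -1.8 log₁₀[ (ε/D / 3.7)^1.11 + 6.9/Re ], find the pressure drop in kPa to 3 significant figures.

Hydraulic diameter D_h = 4A/P = 4·(0.131·0.107)/(2·(0.131+0.107)) = 0.05607/0.476 = 0.1178 m.
Re = ρVD_h/μ = 891·1.61·0.1178/0.00344 = 4.912e+04.
ε/D_h = 0.00014/0.1178 = 0.00119; Haaland gives 1/√f = -1.8 log₁₀[0.000133+0.00014] = 6.415, so f = 0.0243.
ΔP = f(L/D_h)(ρV²/2) = 0.0243·3.79/0.1178·1155 = 903 Pa.
ΔP = 0.903 kPa.

ΔP ≈ 0.903 kPa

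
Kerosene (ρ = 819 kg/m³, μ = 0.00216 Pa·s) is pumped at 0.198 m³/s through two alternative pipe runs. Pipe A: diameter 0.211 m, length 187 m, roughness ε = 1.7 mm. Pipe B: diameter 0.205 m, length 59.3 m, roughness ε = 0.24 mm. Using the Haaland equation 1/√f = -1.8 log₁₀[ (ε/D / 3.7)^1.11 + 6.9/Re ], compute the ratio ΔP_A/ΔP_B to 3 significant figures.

ΔP_A/ΔP_B ≈ 4.62

Pipe A: V = Q/A = 0.198/0.03497 = 5.663 m/s; Re = 4.53e+05; ε/D = 0.00806; Haaland → f = 0.03549; ΔP_A = f(L/D)(ρV²/2) = 4.13e+05 Pa.
Pipe B: V = Q/A = 0.198/0.03301 = 5.999 m/s; Re = 4.663e+05; ε/D = 0.00117; Haaland → f = 0.02095; ΔP_B = f(L/D)(ρV²/2) = 8.932e+04 Pa.
ΔP_A/ΔP_B = 4.13e+05/8.932e+04 = 4.62.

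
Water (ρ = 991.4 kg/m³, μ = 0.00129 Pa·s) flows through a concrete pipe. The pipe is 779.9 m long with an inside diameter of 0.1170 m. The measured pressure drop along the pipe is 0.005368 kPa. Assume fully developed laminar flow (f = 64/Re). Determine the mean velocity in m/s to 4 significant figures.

V ≈ 0.002282 m/s

For laminar flow, f = 64/Re with Re = ρVD/μ, so Darcy-Weisbach reduces to ΔP = 32μLV/D². Solving for V: V = ΔP·D²/(32μL) = 5.368·(0.117)²/(32·0.00129·779.9) = 0.002282 m/s.
Check: Re = ρVD/μ = 991.4·0.002282·0.117/0.00129 = 205.2 < 2300, so the laminar assumption holds.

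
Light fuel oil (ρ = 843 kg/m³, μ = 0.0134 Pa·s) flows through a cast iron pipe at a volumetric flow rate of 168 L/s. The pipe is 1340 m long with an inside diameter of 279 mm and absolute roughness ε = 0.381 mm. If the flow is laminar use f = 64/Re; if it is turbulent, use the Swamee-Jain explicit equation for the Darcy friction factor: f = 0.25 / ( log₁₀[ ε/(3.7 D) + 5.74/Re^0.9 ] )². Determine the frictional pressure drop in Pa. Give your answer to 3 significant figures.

ΔP ≈ 387000 Pa

Q = 168 L/s = 168/1000 = 0.168 m³/s.
Cross-sectional area A = πD²/4 = π(0.279)²/4 = 0.06114 m²; mean velocity V = Q/A = 0.168/0.06114 = 2.748 m/s.
Reynolds number Re = ρVD/μ = 843 · 2.748 · 0.279 / 0.0134 = 4.823e+04.
Re > 4000 → turbulent. Relative roughness ε/D = 0.000381/0.279 = 0.00137. Swamee-Jain: f = 0.25/(log₁₀[0.00137/3.7 + 5.74/4.823e+04^0.9])² = 0.25/(log₁₀[0.000369 + 0.00035])² = 0.25/(-3.143)² = 0.0253.
Darcy-Weisbach: ΔP = f(L/D)(ρV²/2) = 0.0253·(1340/0.279)·(843·2.748²/2) = 0.0253·4803·3183 = 3.868e+05 Pa.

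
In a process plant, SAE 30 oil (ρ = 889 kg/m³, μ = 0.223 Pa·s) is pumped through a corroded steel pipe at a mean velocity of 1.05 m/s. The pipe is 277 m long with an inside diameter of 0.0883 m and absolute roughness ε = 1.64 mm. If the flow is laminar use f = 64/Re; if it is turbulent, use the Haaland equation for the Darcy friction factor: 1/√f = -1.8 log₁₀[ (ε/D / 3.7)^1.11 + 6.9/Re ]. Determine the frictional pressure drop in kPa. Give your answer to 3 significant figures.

Reynolds number Re = ρVD/μ = 889 · 1.05 · 0.0883 / 0.223 = 369.6.
Re < 2300 → laminar flow, so f = 64/Re = 64/369.6 = 0.1732 (the turbulent correlation is not needed).
Darcy-Weisbach: ΔP = f(L/D)(ρV²/2) = 0.1732·(277/0.0883)·(889·1.05²/2) = 0.1732·3137·490.1 = 2.662e+05 Pa.
ΔP = 2.662e+05 Pa = 266 kPa.

ΔP ≈ 266 kPa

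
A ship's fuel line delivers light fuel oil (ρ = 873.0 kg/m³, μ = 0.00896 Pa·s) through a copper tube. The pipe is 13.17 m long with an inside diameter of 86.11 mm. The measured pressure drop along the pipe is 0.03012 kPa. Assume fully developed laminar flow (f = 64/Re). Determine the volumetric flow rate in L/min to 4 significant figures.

For laminar flow, f = 64/Re with Re = ρVD/μ, so Darcy-Weisbach reduces to ΔP = 32μLV/D². Solving for V: V = ΔP·D²/(32μL) = 30.12·(0.08611)²/(32·0.00896·13.17) = 0.05915 m/s.
Check: Re = ρVD/μ = 873·0.05915·0.08611/0.00896 = 496.2 < 2300, so the laminar assumption holds.
Q = V·A = 0.05915·(π/4·0.08611²) = 0.0003444 m³/s = 20.67 L/min.

Q ≈ 20.67 L/min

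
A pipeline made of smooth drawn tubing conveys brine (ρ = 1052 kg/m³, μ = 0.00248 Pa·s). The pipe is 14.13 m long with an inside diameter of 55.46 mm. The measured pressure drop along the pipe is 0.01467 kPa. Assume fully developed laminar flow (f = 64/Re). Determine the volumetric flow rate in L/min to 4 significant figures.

For laminar flow, f = 64/Re with Re = ρVD/μ, so Darcy-Weisbach reduces to ΔP = 32μLV/D². Solving for V: V = ΔP·D²/(32μL) = 14.67·(0.05546)²/(32·0.00248·14.13) = 0.04024 m/s.
Check: Re = ρVD/μ = 1052·0.04024·0.05546/0.00248 = 946.7 < 2300, so the laminar assumption holds.
Q = V·A = 0.04024·(π/4·0.05546²) = 9.721e-05 m³/s = 5.832 L/min.

Q ≈ 5.832 L/min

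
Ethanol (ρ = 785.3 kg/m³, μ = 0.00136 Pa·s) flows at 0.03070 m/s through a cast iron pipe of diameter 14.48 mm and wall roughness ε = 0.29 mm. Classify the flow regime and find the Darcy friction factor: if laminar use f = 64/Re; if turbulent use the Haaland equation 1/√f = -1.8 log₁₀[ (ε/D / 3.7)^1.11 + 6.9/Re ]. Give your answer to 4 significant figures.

Re = ρVD/μ = 785.3·0.0307·0.01448/0.00136 = 256.7.
Re < 2300 → laminar, so f = 64/Re = 0.2493 (roughness is irrelevant in laminar flow).

f ≈ 0.2493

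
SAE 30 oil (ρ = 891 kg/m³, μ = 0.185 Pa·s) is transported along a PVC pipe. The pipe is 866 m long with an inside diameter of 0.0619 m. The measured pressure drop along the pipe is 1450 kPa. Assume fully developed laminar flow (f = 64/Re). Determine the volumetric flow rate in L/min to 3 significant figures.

Q ≈ 196 L/min

For laminar flow, f = 64/Re with Re = ρVD/μ, so Darcy-Weisbach reduces to ΔP = 32μLV/D². Solving for V: V = ΔP·D²/(32μL) = 1.45e+06·(0.0619)²/(32·0.185·866) = 1.084 m/s.
Check: Re = ρVD/μ = 891·1.084·0.0619/0.185 = 323.1 < 2300, so the laminar assumption holds.
Q = V·A = 1.084·(π/4·0.0619²) = 0.003261 m³/s = 196 L/min.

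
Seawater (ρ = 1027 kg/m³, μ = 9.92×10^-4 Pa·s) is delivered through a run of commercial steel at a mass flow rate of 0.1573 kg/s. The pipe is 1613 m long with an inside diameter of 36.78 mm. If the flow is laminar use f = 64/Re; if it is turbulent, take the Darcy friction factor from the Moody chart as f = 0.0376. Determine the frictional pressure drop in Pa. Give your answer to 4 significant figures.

A = πD²/4 = π(0.03678)²/4 = 0.001062 m²; mean velocity V = ṁ/(ρA) = 0.1573/(1027 · 0.001062) = 0.1442 m/s.
Reynolds number Re = ρVD/μ = 1027 · 0.1442 · 0.03678 / 0.000992 = 5489.
Re > 4000 → turbulent; use the Moody-chart value f = 0.0376.
Darcy-Weisbach: ΔP = f(L/D)(ρV²/2) = 0.0376·(1613/0.03678)·(1027·0.1442²/2) = 0.0376·4.386e+04·10.67 = 1.76e+04 Pa.

ΔP ≈ 17600 Pa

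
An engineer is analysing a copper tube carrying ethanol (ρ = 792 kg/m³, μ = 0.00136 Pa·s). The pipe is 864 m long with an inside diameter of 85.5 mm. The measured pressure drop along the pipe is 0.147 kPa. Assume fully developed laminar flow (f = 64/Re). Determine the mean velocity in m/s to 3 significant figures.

For laminar flow, f = 64/Re with Re = ρVD/μ, so Darcy-Weisbach reduces to ΔP = 32μLV/D². Solving for V: V = ΔP·D²/(32μL) = 147·(0.0855)²/(32·0.00136·864) = 0.02858 m/s.
Check: Re = ρVD/μ = 792·0.02858·0.0855/0.00136 = 1423 < 2300, so the laminar assumption holds.

V ≈ 0.0286 m/s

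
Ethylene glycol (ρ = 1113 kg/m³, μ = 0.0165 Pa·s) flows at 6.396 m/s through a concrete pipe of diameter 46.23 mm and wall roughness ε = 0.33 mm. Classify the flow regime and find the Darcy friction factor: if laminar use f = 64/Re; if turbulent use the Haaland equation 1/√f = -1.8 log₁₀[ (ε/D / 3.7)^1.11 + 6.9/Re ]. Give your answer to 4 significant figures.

Re = ρVD/μ = 1113·6.396·0.04623/0.0165 = 1.995e+04.
Re > 4000 → turbulent. ε/D = 0.00033/0.04623 = 0.00714; Haaland: 1/√f = -1.8 log₁₀[0.00097 + 0.000346] = 5.185, so f = 0.03719.

f ≈ 0.03719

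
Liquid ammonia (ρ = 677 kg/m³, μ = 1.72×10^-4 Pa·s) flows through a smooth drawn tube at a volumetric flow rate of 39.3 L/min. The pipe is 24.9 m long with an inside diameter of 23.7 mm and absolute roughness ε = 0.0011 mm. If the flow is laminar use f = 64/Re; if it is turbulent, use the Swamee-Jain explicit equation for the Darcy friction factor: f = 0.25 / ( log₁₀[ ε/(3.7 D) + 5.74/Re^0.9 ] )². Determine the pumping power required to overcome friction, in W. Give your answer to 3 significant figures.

Q = 39.3 L/min = 39.3/60000 = 0.000655 m³/s.
Cross-sectional area A = πD²/4 = π(0.0237)²/4 = 0.0004412 m²; mean velocity V = Q/A = 0.000655/0.0004412 = 1.485 m/s.
Reynolds number Re = ρVD/μ = 677 · 1.485 · 0.0237 / 0.000172 = 1.385e+05.
Re > 4000 → turbulent. Relative roughness ε/D = 1.1e-06/0.0237 = 4.64e-05. Swamee-Jain: f = 0.25/(log₁₀[4.64e-05/3.7 + 5.74/1.385e+05^0.9])² = 0.25/(log₁₀[1.25e-05 + 0.000135])² = 0.25/(-3.83)² = 0.01704.
Darcy-Weisbach: ΔP = f(L/D)(ρV²/2) = 0.01704·(24.9/0.0237)·(677·1.485²/2) = 0.01704·1051·746.2 = 1.336e+04 Pa.
Pumping power P = QΔP = 0.000655·1.336e+04 = 8.752 W = 8.75 W.

P ≈ 8.75 W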